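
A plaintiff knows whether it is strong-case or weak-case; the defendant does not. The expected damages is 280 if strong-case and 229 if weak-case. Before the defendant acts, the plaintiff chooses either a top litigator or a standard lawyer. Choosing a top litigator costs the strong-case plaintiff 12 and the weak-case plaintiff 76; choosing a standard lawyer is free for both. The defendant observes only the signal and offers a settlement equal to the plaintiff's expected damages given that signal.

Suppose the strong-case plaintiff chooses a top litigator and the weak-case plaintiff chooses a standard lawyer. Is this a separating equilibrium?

Yes

If types separate, top litigator earns payment 280 and standard lawyer earns 229.
Strong-case: top litigator gives 280 − 12 = 268; standard lawyer gives 229 − 0 = 229. No deviation. ✓
Weak-case: standard lawyer gives 229 − 0 = 229; top litigator gives 280 − 76 = 204. No deviation. ✓
Both incentive constraints hold.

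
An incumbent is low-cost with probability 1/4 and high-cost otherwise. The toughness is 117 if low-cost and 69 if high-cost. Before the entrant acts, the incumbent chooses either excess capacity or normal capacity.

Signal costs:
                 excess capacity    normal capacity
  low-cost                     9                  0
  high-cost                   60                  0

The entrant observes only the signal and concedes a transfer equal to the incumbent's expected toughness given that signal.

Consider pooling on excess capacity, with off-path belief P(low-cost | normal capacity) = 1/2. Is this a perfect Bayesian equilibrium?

At the pooled signal (excess capacity) the entrant holds the prior 1/4 and pays 1/4·117 + 3/4·69 = 81. Off-path (normal capacity) belief 1/2 gives 1/2·117 + 1/2·69 = 93.
Low-cost: excess capacity gives 81 − 9 = 72; normal capacity gives 93 − 0 = 93. Deviates. ✗
High-cost: excess capacity gives 81 − 60 = 21; normal capacity gives 93 − 0 = 93. Deviates. ✗

No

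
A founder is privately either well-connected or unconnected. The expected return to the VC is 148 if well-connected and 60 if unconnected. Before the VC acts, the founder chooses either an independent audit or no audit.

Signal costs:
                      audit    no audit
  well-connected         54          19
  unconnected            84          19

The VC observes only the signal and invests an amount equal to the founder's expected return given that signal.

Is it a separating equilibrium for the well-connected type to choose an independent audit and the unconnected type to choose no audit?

No

If types separate, audit earns payment 148 and no audit earns 60.
Well-connected: audit gives 148 − 54 = 94; no audit gives 60 − 19 = 41. No deviation. ✓
Unconnected: no audit gives 60 − 19 = 41; audit gives 148 − 84 = 64. Would deviate. ✗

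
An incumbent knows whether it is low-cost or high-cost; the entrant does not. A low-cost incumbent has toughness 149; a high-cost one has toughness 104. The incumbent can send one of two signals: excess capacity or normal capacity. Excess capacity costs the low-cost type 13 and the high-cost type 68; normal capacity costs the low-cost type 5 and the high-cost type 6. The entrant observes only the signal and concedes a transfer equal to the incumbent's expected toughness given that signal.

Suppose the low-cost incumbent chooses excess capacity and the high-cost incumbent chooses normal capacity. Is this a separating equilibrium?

If types separate, excess capacity earns payment 149 and normal capacity earns 104.
Low-cost: excess capacity gives 149 − 13 = 136; normal capacity gives 104 − 5 = 99. No deviation. ✓
High-cost: normal capacity gives 104 − 6 = 98; excess capacity gives 149 − 68 = 81. No deviation. ✓
Neither type gains from mimicking the other.

Yes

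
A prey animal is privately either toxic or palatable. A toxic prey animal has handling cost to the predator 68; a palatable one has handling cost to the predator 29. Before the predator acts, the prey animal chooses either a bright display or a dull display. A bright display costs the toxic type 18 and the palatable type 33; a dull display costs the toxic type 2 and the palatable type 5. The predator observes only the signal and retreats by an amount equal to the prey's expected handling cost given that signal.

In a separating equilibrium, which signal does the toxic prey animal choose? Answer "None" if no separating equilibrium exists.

Try toxic → bright display, palatable → dull display:
  If types separate, bright display earns payment 68 and dull display earns 29.
  Toxic: bright display gives 68 − 18 = 50; dull display gives 29 − 2 = 27. No deviation. ✓
  Palatable: dull display gives 29 − 5 = 24; bright display gives 68 − 33 = 35. Would deviate. ✗
Try toxic → dull display, palatable → bright display:
  If types separate, dull display earns payment 68 and bright display earns 29.
  Toxic: dull display gives 68 − 2 = 66; bright display gives 29 − 18 = 11. No deviation. ✓
  Palatable: bright display gives 29 − 33 = -4; dull display gives 68 − 5 = 63. Would deviate. ✗
Neither assignment is incentive-compatible.

None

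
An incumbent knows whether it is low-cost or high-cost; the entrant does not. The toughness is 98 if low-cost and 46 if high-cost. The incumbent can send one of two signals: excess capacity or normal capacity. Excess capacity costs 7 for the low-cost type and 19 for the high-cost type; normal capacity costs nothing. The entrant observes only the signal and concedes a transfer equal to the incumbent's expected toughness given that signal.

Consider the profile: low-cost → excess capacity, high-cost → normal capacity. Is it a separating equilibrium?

If types separate, excess capacity earns payment 98 and normal capacity earns 46.
Low-cost: excess capacity gives 98 − 7 = 91; normal capacity gives 46 − 0 = 46. No deviation. ✓
High-cost: normal capacity gives 46 − 0 = 46; excess capacity gives 98 − 19 = 79. Would deviate. ✗

No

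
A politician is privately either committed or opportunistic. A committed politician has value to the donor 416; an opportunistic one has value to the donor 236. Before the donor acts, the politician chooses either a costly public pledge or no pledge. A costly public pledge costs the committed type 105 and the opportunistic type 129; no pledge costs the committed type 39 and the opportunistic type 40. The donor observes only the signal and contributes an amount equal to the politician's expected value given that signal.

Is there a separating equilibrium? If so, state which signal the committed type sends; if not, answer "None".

None

Try committed → pledge, opportunistic → no pledge:
  If types separate, pledge earns payment 416 and no pledge earns 236.
  Committed: pledge gives 416 − 105 = 311; no pledge gives 236 − 39 = 197. No deviation. ✓
  Opportunistic: no pledge gives 236 − 40 = 196; pledge gives 416 − 129 = 287. Would deviate. ✗
Try committed → no pledge, opportunistic → pledge:
  If types separate, no pledge earns payment 416 and pledge earns 236.
  Committed: no pledge gives 416 − 39 = 377; pledge gives 236 − 105 = 131. No deviation. ✓
  Opportunistic: pledge gives 236 − 129 = 107; no pledge gives 416 − 40 = 376. Would deviate. ✗
Neither assignment is incentive-compatible.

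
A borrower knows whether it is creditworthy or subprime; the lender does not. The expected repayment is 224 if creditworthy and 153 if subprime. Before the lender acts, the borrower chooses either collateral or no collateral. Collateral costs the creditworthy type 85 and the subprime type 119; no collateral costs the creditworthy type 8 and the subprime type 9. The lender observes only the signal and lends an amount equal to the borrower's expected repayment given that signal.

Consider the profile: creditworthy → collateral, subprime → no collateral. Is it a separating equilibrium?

Under separation the lender infers type exactly: collateral → creditworthy (pays 224), no collateral → subprime (pays 153).
Creditworthy: collateral gives 224 − 85 = 139; no collateral gives 153 − 8 = 145. Would deviate. ✗
Subprime: no collateral gives 153 − 9 = 144; collateral gives 224 − 119 = 105. No deviation. ✓

No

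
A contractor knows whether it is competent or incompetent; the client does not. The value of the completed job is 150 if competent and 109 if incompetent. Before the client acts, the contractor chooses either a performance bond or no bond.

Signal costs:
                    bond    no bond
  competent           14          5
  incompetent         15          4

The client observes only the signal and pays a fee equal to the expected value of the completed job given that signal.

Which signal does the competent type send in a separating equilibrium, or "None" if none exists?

Try competent → bond, incompetent → no bond:
  Under separation the client infers type exactly: bond → competent (pays 150), no bond → incompetent (pays 109).
  Competent: bond gives 150 − 14 = 136; no bond gives 109 − 5 = 104. No deviation. ✓
  Incompetent: no bond gives 109 − 4 = 105; bond gives 150 − 15 = 135. Would deviate. ✗
Try competent → no bond, incompetent → bond:
  Under separation the client infers type exactly: no bond → competent (pays 150), bond → incompetent (pays 109).
  Competent: no bond gives 150 − 5 = 145; bond gives 109 − 14 = 95. No deviation. ✓
  Incompetent: bond gives 109 − 15 = 94; no bond gives 150 − 4 = 146. Would deviate. ✗
Neither assignment is incentive-compatible.

None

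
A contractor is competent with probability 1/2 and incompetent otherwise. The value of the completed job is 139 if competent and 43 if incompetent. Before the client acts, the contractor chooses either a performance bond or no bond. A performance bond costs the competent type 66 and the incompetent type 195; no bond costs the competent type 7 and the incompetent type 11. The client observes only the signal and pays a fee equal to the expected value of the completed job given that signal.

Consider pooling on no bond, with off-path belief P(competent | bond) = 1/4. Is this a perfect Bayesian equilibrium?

At the pooled signal (no bond) the client holds the prior 1/2 and pays 1/2·139 + 1/2·43 = 91. Off-path (bond) belief 1/4 gives 1/4·139 + 3/4·43 = 67.
Competent: no bond gives 91 − 7 = 84; bond gives 67 − 66 = 1. Stays. ✓
Incompetent: no bond gives 91 − 11 = 80; bond gives 67 − 195 = -128. Stays. ✓

Yes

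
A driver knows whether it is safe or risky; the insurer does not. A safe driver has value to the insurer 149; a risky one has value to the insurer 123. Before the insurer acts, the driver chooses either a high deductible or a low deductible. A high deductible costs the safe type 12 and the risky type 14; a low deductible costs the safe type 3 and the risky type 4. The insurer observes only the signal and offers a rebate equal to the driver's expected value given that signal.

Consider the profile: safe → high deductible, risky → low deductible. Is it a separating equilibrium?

No

If types separate, high deductible earns payment 149 and low deductible earns 123.
Safe: high deductible gives 149 − 12 = 137; low deductible gives 123 − 3 = 120. No deviation. ✓
Risky: low deductible gives 123 − 4 = 119; high deductible gives 149 − 14 = 135. Would deviate. ✗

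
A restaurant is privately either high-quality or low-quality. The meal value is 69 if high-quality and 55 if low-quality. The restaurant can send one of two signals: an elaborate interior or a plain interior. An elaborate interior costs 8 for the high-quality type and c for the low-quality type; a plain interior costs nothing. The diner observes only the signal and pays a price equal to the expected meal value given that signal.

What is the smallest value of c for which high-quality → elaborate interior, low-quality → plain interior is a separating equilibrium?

Under separation: elaborate interior → high-quality (pays 69); plain interior → low-quality (pays 55).
High-quality: 69 − 8 = 61 ≥ 55 − 0 = 55. Holds regardless of c. ✓
Low-quality: 55 − 0 ≥ 69 − c, so c ≥ 69 − 55 = 14.

14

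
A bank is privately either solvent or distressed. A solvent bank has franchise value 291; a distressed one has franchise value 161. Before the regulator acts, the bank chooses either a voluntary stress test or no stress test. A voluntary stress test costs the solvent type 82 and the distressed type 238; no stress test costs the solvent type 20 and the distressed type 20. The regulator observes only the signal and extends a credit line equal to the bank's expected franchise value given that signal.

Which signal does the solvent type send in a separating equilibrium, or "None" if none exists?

Try solvent → stress test, distressed → no stress test:
  If types separate, stress test earns payment 291 and no stress test earns 161.
  Solvent: stress test gives 291 − 82 = 209; no stress test gives 161 − 20 = 141. No deviation. ✓
  Distressed: no stress test gives 161 − 20 = 141; stress test gives 291 − 238 = 53. No deviation. ✓
Both hold — the solvent type sends stress test.

stress test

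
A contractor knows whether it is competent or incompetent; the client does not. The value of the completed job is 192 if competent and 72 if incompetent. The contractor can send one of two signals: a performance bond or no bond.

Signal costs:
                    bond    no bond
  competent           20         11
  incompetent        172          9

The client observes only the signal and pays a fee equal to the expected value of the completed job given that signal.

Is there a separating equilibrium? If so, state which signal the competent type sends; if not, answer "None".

Try competent → bond, incompetent → no bond:
  If types separate, bond earns payment 192 and no bond earns 72.
  Competent: bond gives 192 − 20 = 172; no bond gives 72 − 11 = 61. No deviation. ✓
  Incompetent: no bond gives 72 − 9 = 63; bond gives 192 − 172 = 20. No deviation. ✓
Both hold — the competent type sends bond.

bond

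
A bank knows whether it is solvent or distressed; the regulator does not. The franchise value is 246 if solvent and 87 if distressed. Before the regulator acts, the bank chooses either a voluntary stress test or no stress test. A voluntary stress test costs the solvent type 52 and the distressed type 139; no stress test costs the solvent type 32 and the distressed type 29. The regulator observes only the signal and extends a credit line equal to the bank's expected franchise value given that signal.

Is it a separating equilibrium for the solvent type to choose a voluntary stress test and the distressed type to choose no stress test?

If types separate, stress test earns payment 246 and no stress test earns 87.
Solvent: stress test gives 246 − 52 = 194; no stress test gives 87 − 32 = 55. No deviation. ✓
Distressed: no stress test gives 87 − 29 = 58; stress test gives 246 − 139 = 107. Would deviate. ✗

No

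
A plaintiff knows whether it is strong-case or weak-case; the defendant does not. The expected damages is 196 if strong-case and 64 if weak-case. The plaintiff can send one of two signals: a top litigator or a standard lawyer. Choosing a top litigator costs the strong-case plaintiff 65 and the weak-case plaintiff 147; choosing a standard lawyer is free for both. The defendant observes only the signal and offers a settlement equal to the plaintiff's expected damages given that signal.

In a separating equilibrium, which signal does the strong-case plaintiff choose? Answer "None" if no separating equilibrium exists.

top litigator

Try strong-case → top litigator, weak-case → standard lawyer:
  If types separate, top litigator earns payment 196 and standard lawyer earns 64.
  Strong-case: top litigator gives 196 − 65 = 131; standard lawyer gives 64 − 0 = 64. No deviation. ✓
  Weak-case: standard lawyer gives 64 − 0 = 64; top litigator gives 196 − 147 = 49. No deviation. ✓
Both hold — the strong-case type sends top litigator.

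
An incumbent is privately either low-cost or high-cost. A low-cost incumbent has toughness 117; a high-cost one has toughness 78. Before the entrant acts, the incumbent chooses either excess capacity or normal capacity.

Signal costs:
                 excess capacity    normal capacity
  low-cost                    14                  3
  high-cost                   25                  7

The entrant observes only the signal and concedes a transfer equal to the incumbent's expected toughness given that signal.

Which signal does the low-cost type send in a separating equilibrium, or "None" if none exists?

Try low-cost → excess capacity, high-cost → normal capacity:
  If types separate, excess capacity earns payment 117 and normal capacity earns 78.
  Low-cost: excess capacity gives 117 − 14 = 103; normal capacity gives 78 − 3 = 75. No deviation. ✓
  High-cost: normal capacity gives 78 − 7 = 71; excess capacity gives 117 − 25 = 92. Would deviate. ✗
Try low-cost → normal capacity, high-cost → excess capacity:
  If types separate, normal capacity earns payment 117 and excess capacity earns 78.
  Low-cost: normal capacity gives 117 − 3 = 114; excess capacity gives 78 − 14 = 64. No deviation. ✓
  High-cost: excess capacity gives 78 − 25 = 53; normal capacity gives 117 − 7 = 110. Would deviate. ✗
Neither assignment is incentive-compatible.

None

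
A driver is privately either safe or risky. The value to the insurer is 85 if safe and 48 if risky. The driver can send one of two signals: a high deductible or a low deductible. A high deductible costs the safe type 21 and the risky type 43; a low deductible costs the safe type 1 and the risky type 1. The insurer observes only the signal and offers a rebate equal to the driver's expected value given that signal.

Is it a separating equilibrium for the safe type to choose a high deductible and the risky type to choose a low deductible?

Under separation the insurer infers type exactly: high deductible → safe (pays 85), low deductible → risky (pays 48).
Safe: high deductible gives 85 − 21 = 64; low deductible gives 48 − 1 = 47. No deviation. ✓
Risky: low deductible gives 48 − 1 = 47; high deductible gives 85 − 43 = 42. No deviation. ✓
Both incentive constraints hold.

Yes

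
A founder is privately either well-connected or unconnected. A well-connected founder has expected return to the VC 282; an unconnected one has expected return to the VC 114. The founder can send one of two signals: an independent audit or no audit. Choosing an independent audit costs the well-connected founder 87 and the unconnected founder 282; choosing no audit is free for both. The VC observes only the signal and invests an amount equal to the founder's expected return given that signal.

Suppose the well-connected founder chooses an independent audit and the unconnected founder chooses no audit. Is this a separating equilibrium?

If types separate, audit earns payment 282 and no audit earns 114.
Well-connected: audit gives 282 − 87 = 195; no audit gives 114 − 0 = 114. No deviation. ✓
Unconnected: no audit gives 114 − 0 = 114; audit gives 282 − 282 = 0. No deviation. ✓
Both incentive constraints hold.

Yes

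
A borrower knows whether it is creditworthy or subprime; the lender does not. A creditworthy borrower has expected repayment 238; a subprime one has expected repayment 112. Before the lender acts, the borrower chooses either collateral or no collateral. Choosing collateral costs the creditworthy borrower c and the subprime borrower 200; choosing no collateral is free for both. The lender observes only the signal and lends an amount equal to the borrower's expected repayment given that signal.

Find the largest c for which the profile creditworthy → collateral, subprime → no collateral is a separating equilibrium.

126

Under separation: collateral → creditworthy (pays 238); no collateral → subprime (pays 112).
Subprime: 112 − 0 = 112 ≥ 238 − 200 = 38. Holds regardless of c. ✓
Creditworthy: 238 − c ≥ 112 − 0, so c ≤ 238 − 112 = 126.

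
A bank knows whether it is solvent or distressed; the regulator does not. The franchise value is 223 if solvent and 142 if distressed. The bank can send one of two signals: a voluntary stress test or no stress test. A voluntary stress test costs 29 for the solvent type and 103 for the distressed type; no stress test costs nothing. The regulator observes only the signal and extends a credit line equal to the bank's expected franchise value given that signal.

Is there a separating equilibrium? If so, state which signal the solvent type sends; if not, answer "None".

Try solvent → stress test, distressed → no stress test:
  If types separate, stress test earns payment 223 and no stress test earns 142.
  Solvent: stress test gives 223 − 29 = 194; no stress test gives 142 − 0 = 142. No deviation. ✓
  Distressed: no stress test gives 142 − 0 = 142; stress test gives 223 − 103 = 120. No deviation. ✓
Both hold — the solvent type sends stress test.

stress test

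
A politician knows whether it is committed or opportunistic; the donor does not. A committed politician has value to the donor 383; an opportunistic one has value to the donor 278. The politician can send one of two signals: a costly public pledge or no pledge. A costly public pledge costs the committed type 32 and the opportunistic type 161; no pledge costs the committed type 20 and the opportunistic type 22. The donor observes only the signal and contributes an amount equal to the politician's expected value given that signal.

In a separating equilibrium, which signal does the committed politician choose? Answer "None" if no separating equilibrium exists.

pledge

Try committed → pledge, opportunistic → no pledge:
  Under separation the donor infers type exactly: pledge → committed (pays 383), no pledge → opportunistic (pays 278).
  Committed: pledge gives 383 − 32 = 351; no pledge gives 278 − 20 = 258. No deviation. ✓
  Opportunistic: no pledge gives 278 − 22 = 256; pledge gives 383 − 161 = 222. No deviation. ✓
Both hold — the committed type sends pledge.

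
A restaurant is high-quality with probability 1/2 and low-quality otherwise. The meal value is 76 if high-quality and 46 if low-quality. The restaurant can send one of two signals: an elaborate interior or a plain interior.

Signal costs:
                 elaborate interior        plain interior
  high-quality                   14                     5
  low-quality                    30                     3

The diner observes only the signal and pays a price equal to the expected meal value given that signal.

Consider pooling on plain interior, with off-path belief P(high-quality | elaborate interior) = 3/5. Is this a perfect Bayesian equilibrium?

Yes

At the pooled signal (plain interior) the diner holds the prior 1/2 and pays 1/2·76 + 1/2·46 = 61. Off-path (elaborate interior) belief 3/5 gives 3/5·76 + 2/5·46 = 64.
High-quality: plain interior gives 61 − 5 = 56; elaborate interior gives 64 − 14 = 50. Stays. ✓
Low-quality: plain interior gives 61 − 3 = 58; elaborate interior gives 64 − 30 = 34. Stays. ✓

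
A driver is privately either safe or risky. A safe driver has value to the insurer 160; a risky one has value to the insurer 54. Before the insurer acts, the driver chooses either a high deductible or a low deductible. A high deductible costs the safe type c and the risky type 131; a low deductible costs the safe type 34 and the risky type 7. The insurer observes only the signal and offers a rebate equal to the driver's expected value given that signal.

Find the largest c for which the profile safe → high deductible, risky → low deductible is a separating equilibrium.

140

Under separation: high deductible → safe (pays 160); low deductible → risky (pays 54).
Risky: 54 − 7 = 47 ≥ 160 − 131 = 29. Holds regardless of c. ✓
Safe: 160 − c ≥ 54 − 34, so c ≤ 160 − 20 = 140.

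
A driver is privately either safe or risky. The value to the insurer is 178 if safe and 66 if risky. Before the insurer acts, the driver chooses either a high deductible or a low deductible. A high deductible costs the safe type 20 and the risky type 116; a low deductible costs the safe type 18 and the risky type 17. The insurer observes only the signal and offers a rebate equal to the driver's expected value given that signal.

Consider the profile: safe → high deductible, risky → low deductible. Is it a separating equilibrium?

If types separate, high deductible earns payment 178 and low deductible earns 66.
Safe: high deductible gives 178 − 20 = 158; low deductible gives 66 − 18 = 48. No deviation. ✓
Risky: low deductible gives 66 − 17 = 49; high deductible gives 178 − 116 = 62. Would deviate. ✗

No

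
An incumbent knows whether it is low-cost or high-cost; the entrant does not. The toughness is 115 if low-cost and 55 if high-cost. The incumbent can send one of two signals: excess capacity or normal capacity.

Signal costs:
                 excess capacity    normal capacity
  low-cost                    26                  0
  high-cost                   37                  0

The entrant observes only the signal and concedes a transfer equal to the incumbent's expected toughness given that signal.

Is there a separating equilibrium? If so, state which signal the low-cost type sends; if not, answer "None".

None

Try low-cost → excess capacity, high-cost → normal capacity:
  If types separate, excess capacity earns payment 115 and normal capacity earns 55.
  Low-cost: excess capacity gives 115 − 26 = 89; normal capacity gives 55 − 0 = 55. No deviation. ✓
  High-cost: normal capacity gives 55 − 0 = 55; excess capacity gives 115 − 37 = 78. Would deviate. ✗
Try low-cost → normal capacity, high-cost → excess capacity:
  If types separate, normal capacity earns payment 115 and excess capacity earns 55.
  Low-cost: normal capacity gives 115 − 0 = 115; excess capacity gives 55 − 26 = 29. No deviation. ✓
  High-cost: excess capacity gives 55 − 37 = 18; normal capacity gives 115 − 0 = 115. Would deviate. ✗
Neither assignment is incentive-compatible.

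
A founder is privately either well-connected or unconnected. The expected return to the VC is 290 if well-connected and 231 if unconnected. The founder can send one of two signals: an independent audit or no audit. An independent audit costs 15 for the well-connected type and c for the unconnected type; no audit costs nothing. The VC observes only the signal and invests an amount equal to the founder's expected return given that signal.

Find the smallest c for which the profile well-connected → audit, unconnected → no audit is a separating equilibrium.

Under separation: audit → well-connected (pays 290); no audit → unconnected (pays 231).
Well-connected: 290 − 15 = 275 ≥ 231 − 0 = 231. Holds regardless of c. ✓
Unconnected: 231 − 0 ≥ 290 − c, so c ≥ 290 − 231 = 59.

59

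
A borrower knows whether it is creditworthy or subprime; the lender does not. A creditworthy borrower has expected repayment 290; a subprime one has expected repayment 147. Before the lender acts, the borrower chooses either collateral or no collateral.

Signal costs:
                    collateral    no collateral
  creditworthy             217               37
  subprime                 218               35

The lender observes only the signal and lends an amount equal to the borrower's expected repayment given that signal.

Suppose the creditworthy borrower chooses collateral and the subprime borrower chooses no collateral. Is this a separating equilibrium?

If types separate, collateral earns payment 290 and no collateral earns 147.
Creditworthy: collateral gives 290 − 217 = 73; no collateral gives 147 − 37 = 110. Would deviate. ✗
Subprime: no collateral gives 147 − 35 = 112; collateral gives 290 − 218 = 72. No deviation. ✓

No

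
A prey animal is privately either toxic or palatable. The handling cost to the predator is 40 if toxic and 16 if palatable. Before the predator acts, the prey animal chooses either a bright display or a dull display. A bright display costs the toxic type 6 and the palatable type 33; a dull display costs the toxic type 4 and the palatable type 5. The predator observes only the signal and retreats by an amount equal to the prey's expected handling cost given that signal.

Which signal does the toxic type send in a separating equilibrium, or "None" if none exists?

Try toxic → bright display, palatable → dull display:
  If types separate, bright display earns payment 40 and dull display earns 16.
  Toxic: bright display gives 40 − 6 = 34; dull display gives 16 − 4 = 12. No deviation. ✓
  Palatable: dull display gives 16 − 5 = 11; bright display gives 40 − 33 = 7. No deviation. ✓
Both hold — the toxic type sends bright display.

bright display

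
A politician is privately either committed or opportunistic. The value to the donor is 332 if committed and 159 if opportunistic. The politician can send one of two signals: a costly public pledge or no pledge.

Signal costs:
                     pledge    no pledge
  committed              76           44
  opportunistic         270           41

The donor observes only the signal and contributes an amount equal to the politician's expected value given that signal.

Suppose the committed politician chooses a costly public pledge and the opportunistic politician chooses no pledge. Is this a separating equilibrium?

Under separation the donor infers type exactly: pledge → committed (pays 332), no pledge → opportunistic (pays 159).
Committed: pledge gives 332 − 76 = 256; no pledge gives 159 − 44 = 115. No deviation. ✓
Opportunistic: no pledge gives 159 − 41 = 118; pledge gives 332 − 270 = 62. No deviation. ✓
Both incentive constraints hold.

Yes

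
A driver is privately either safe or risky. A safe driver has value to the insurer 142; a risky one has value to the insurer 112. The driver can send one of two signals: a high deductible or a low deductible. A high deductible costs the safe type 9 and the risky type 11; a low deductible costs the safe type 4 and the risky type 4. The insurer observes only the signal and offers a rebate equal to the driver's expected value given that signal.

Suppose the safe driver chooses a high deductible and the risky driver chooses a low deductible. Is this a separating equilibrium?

If types separate, high deductible earns payment 142 and low deductible earns 112.
Safe: high deductible gives 142 − 9 = 133; low deductible gives 112 − 4 = 108. No deviation. ✓
Risky: low deductible gives 112 − 4 = 108; high deductible gives 142 − 11 = 131. Would deviate. ✗

No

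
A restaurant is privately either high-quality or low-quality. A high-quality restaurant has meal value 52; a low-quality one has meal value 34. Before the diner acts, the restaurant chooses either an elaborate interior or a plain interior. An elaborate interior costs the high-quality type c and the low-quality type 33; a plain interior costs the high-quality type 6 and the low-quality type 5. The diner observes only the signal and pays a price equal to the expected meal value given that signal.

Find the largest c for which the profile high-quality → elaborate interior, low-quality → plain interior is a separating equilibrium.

24

Under separation: elaborate interior → high-quality (pays 52); plain interior → low-quality (pays 34).
Low-quality: 34 − 5 = 29 ≥ 52 − 33 = 19. Holds regardless of c. ✓
High-quality: 52 − c ≥ 34 − 6, so c ≤ 52 − 28 = 24.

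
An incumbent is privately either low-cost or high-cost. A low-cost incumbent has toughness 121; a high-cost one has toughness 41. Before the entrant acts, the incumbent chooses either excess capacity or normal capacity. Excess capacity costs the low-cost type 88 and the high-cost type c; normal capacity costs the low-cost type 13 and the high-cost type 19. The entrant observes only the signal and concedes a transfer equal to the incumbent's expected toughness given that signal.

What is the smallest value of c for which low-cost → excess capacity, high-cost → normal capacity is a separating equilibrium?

Under separation: excess capacity → low-cost (pays 121); normal capacity → high-cost (pays 41).
Low-cost: 121 − 88 = 33 ≥ 41 − 13 = 28. Holds regardless of c. ✓
High-cost: 41 − 19 ≥ 121 − c, so c ≥ 121 − 22 = 99.

99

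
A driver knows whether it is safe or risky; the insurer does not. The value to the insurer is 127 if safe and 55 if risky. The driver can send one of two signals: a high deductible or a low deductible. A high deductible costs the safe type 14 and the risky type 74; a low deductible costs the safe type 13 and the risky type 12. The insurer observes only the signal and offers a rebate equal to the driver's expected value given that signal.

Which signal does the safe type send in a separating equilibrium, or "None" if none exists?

Try safe → high deductible, risky → low deductible:
  If types separate, high deductible earns payment 127 and low deductible earns 55.
  Safe: high deductible gives 127 − 14 = 113; low deductible gives 55 − 13 = 42. No deviation. ✓
  Risky: low deductible gives 55 − 12 = 43; high deductible gives 127 − 74 = 53. Would deviate. ✗
Try safe → low deductible, risky → high deductible:
  If types separate, low deductible earns payment 127 and high deductible earns 55.
  Safe: low deductible gives 127 − 13 = 114; high deductible gives 55 − 14 = 41. No deviation. ✓
  Risky: high deductible gives 55 − 74 = -19; low deductible gives 127 − 12 = 115. Would deviate. ✗
Neither assignment is incentive-compatible.

None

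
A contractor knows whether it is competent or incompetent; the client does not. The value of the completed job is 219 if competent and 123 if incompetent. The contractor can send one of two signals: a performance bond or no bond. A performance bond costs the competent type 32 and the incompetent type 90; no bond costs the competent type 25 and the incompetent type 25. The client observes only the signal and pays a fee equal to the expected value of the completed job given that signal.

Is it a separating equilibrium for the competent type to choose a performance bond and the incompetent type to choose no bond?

Under separation the client infers type exactly: bond → competent (pays 219), no bond → incompetent (pays 123).
Competent: bond gives 219 − 32 = 187; no bond gives 123 − 25 = 98. No deviation. ✓
Incompetent: no bond gives 123 − 25 = 98; bond gives 219 − 90 = 129. Would deviate. ✗

No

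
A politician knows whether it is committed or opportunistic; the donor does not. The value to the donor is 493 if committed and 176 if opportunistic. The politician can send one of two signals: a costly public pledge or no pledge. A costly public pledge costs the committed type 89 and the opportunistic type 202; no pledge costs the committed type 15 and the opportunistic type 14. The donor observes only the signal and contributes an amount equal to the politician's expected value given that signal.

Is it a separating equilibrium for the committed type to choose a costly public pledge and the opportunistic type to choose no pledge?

If types separate, pledge earns payment 493 and no pledge earns 176.
Committed: pledge gives 493 − 89 = 404; no pledge gives 176 − 15 = 161. No deviation. ✓
Opportunistic: no pledge gives 176 − 14 = 162; pledge gives 493 − 202 = 291. Would deviate. ✗

No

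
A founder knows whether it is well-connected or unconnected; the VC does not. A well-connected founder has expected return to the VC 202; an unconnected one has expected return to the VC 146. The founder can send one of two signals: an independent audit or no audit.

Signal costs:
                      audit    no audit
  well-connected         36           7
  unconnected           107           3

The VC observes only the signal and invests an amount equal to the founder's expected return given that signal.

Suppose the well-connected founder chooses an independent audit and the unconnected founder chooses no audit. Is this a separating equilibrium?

Yes

If types separate, audit earns payment 202 and no audit earns 146.
Well-connected: audit gives 202 − 36 = 166; no audit gives 146 − 7 = 139. No deviation. ✓
Unconnected: no audit gives 146 − 3 = 143; audit gives 202 − 107 = 95. No deviation. ✓
Neither type gains from mimicking the other.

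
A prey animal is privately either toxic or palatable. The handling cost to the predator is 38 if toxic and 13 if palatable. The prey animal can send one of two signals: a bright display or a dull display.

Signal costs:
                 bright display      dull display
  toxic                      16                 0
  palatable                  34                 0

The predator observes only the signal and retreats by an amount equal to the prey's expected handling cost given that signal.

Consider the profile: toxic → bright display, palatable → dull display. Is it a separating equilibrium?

Under separation the predator infers type exactly: bright display → toxic (pays 38), dull display → palatable (pays 13).
Toxic: bright display gives 38 − 16 = 22; dull display gives 13 − 0 = 13. No deviation. ✓
Palatable: dull display gives 13 − 0 = 13; bright display gives 38 − 34 = 4. No deviation. ✓
Both incentive constraints hold.

Yes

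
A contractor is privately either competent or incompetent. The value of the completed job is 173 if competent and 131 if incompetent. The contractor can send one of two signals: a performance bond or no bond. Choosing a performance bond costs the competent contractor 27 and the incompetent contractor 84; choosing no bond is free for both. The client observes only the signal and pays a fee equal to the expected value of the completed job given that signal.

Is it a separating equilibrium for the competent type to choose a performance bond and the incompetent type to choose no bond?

If types separate, bond earns payment 173 and no bond earns 131.
Competent: bond gives 173 − 27 = 146; no bond gives 131 − 0 = 131. No deviation. ✓
Incompetent: no bond gives 131 − 0 = 131; bond gives 173 − 84 = 89. No deviation. ✓
Both incentive constraints hold.

Yes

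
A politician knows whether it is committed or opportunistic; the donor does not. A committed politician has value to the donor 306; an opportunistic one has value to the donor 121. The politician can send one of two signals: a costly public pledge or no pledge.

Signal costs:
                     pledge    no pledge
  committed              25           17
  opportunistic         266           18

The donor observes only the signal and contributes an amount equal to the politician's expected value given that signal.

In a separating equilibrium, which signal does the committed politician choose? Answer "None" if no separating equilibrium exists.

pledge

Try committed → pledge, opportunistic → no pledge:
  Under separation the donor infers type exactly: pledge → committed (pays 306), no pledge → opportunistic (pays 121).
  Committed: pledge gives 306 − 25 = 281; no pledge gives 121 − 17 = 104. No deviation. ✓
  Opportunistic: no pledge gives 121 − 18 = 103; pledge gives 306 − 266 = 40. No deviation. ✓
Both hold — the committed type sends pledge.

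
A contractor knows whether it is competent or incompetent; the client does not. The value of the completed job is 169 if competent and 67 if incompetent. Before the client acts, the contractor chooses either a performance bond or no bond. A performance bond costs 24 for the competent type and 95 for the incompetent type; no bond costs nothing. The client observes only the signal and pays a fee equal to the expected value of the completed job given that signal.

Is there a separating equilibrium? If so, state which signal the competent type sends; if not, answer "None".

None

Try competent → bond, incompetent → no bond:
  If types separate, bond earns payment 169 and no bond earns 67.
  Competent: bond gives 169 − 24 = 145; no bond gives 67 − 0 = 67. No deviation. ✓
  Incompetent: no bond gives 67 − 0 = 67; bond gives 169 − 95 = 74. Would deviate. ✗
Try competent → no bond, incompetent → bond:
  If types separate, no bond earns payment 169 and bond earns 67.
  Competent: no bond gives 169 − 0 = 169; bond gives 67 − 24 = 43. No deviation. ✓
  Incompetent: bond gives 67 − 95 = -28; no bond gives 169 − 0 = 169. Would deviate. ✗
Neither assignment is incentive-compatible.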